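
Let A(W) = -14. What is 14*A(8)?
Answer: -196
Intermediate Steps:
14*A(8) = 14*(-14) = -196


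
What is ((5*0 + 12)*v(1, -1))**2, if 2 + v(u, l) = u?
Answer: 144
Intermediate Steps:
v(u, l) = -2 + u
((5*0 + 12)*v(1, -1))**2 = ((5*0 + 12)*(-2 + 1))**2 = ((0 + 12)*(-1))**2 = (12*(-1))**2 = (-12)**2 = 144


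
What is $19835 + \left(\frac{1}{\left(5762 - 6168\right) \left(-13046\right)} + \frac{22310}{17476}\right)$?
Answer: $\frac{459034796816499}{23141177444} \approx 19836.0$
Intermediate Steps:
$19835 + \left(\frac{1}{\left(5762 - 6168\right) \left(-13046\right)} + \frac{22310}{17476}\right) = 19835 + \left(\frac{1}{-406} \left(- \frac{1}{13046}\right) + 22310 \cdot \frac{1}{17476}\right) = 19835 + \left(\left(- \frac{1}{406}\right) \left(- \frac{1}{13046}\right) + \frac{11155}{8738}\right) = 19835 + \left(\frac{1}{5296676} + \frac{11155}{8738}\right) = 19835 + \frac{29542214759}{23141177444} = \frac{459034796816499}{23141177444}$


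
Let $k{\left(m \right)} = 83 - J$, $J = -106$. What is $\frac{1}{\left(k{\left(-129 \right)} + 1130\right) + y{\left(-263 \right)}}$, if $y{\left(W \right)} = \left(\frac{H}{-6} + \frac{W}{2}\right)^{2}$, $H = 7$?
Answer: $\frac{9}{170275} \approx 5.2856 \cdot 10^{-5}$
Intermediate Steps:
$k{\left(m \right)} = 189$ ($k{\left(m \right)} = 83 - -106 = 83 + 106 = 189$)
$y{\left(W \right)} = \left(- \frac{7}{6} + \frac{W}{2}\right)^{2}$ ($y{\left(W \right)} = \left(\frac{7}{-6} + \frac{W}{2}\right)^{2} = \left(7 \left(- \frac{1}{6}\right) + W \frac{1}{2}\right)^{2} = \left(- \frac{7}{6} + \frac{W}{2}\right)^{2}$)
$\frac{1}{\left(k{\left(-129 \right)} + 1130\right) + y{\left(-263 \right)}} = \frac{1}{\left(189 + 1130\right) + \frac{\left(-7 + 3 \left(-263\right)\right)^{2}}{36}} = \frac{1}{1319 + \frac{\left(-7 - 789\right)^{2}}{36}} = \frac{1}{1319 + \frac{\left(-796\right)^{2}}{36}} = \frac{1}{1319 + \frac{1}{36} \cdot 633616} = \frac{1}{1319 + \frac{158404}{9}} = \frac{1}{\frac{170275}{9}} = \frac{9}{170275}$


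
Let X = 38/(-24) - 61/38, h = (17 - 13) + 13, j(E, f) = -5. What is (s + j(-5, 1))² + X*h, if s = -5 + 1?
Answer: 6109/228 ≈ 26.794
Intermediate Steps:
s = -4
h = 17 (h = 4 + 13 = 17)
X = -727/228 (X = 38*(-1/24) - 61*1/38 = -19/12 - 61/38 = -727/228 ≈ -3.1886)
(s + j(-5, 1))² + X*h = (-4 - 5)² - 727/228*17 = (-9)² - 12359/228 = 81 - 12359/228 = 6109/228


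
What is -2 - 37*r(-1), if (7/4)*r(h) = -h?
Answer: -162/7 ≈ -23.143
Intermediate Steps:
r(h) = -4*h/7 (r(h) = 4*(-h)/7 = -4*h/7)
-2 - 37*r(-1) = -2 - (-148)*(-1)/7 = -2 - 37*4/7 = -2 - 148/7 = -162/7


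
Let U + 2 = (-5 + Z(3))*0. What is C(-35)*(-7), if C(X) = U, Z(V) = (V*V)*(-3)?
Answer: 14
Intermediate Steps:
Z(V) = -3*V² (Z(V) = V²*(-3) = -3*V²)
U = -2 (U = -2 + (-5 - 3*3²)*0 = -2 + (-5 - 3*9)*0 = -2 + (-5 - 27)*0 = -2 - 32*0 = -2 + 0 = -2)
C(X) = -2
C(-35)*(-7) = -2*(-7) = 14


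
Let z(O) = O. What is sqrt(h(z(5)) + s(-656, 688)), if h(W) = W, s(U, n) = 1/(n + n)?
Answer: sqrt(591766)/344 ≈ 2.2362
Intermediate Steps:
s(U, n) = 1/(2*n)
sqrt(h(z(5)) + s(-656, 688)) = sqrt(5 + (1/2)/688) = sqrt(5 + (1/2)*(1/688)) = sqrt(5 + 1/1376) = sqrt(6881/1376) = sqrt(591766)/344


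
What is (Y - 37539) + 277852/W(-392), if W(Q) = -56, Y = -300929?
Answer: -4808015/14 ≈ -3.4343e+5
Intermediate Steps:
(Y - 37539) + 277852/W(-392) = (-300929 - 37539) + 277852/(-56) = -338468 + 277852*(-1/56) = -338468 - 69463/14 = -4808015/14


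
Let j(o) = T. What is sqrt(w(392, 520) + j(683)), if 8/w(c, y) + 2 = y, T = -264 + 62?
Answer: I*sqrt(13549326)/259 ≈ 14.212*I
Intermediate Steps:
T = -202
w(c, y) = 8/(-2 + y)
j(o) = -202
sqrt(w(392, 520) + j(683)) = sqrt(8/(-2 + 520) - 202) = sqrt(8/518 - 202) = sqrt(8*(1/518) - 202) = sqrt(4/259 - 202) = sqrt(-52314/259) = I*sqrt(13549326)/259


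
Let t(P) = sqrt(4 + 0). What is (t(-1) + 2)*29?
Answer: 116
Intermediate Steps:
t(P) = 2 (t(P) = sqrt(4) = 2)
(t(-1) + 2)*29 = (2 + 2)*29 = 4*29 = 116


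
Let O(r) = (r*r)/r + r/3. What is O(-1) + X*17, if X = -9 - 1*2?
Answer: -565/3 ≈ -188.33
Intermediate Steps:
O(r) = 4*r/3 (O(r) = r²/r + r*(⅓) = r + r/3 = 4*r/3)
X = -11 (X = -9 - 2 = -11)
O(-1) + X*17 = (4/3)*(-1) - 11*17 = -4/3 - 187 = -565/3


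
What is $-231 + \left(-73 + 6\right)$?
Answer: $-298$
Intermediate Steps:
$-231 + \left(-73 + 6\right) = -231 - 67 = -298$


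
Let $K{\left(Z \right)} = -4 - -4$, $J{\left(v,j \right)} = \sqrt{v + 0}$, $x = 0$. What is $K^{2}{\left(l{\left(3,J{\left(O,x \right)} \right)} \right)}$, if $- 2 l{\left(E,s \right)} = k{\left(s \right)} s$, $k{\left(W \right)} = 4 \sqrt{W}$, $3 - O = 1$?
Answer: $0$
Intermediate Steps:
$O = 2$ ($O = 3 - 1 = 2$)
$J{\left(v,j \right)} = \sqrt{v}$
$l{\left(E,s \right)} = - 2 s^{\frac{3}{2}}$ ($l{\left(E,s \right)} = - \frac{4 \sqrt{s} s}{2} = - \frac{4 s^{\frac{3}{2}}}{2} = - 2 s^{\frac{3}{2}}$)
$K{\left(Z \right)} = 0$ ($K{\left(Z \right)} = -4 + 4 = 0$)
$K^{2}{\left(l{\left(3,J{\left(O,x \right)} \right)} \right)} = 0^{2} = 0$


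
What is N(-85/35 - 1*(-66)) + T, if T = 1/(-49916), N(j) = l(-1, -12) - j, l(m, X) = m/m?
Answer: -21863215/349412 ≈ -62.571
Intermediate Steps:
l(m, X) = 1
N(j) = 1 - j
T = -1/49916 ≈ -2.0034e-5
N(-85/35 - 1*(-66)) + T = (1 - (-85/35 - 1*(-66))) - 1/49916 = (1 - (-85*1/35 + 66)) - 1/49916 = (1 - (-17/7 + 66)) - 1/49916 = (1 - 1*445/7) - 1/49916 = (1 - 445/7) - 1/49916 = -438/7 - 1/49916 = -21863215/349412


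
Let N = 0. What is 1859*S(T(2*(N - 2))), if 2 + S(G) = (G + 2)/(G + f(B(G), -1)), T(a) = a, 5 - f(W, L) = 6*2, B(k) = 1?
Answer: -3380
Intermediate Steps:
f(W, L) = -7 (f(W, L) = 5 - 6*2 = 5 - 1*12 = 5 - 12 = -7)
S(G) = -2 + (2 + G)/(-7 + G) (S(G) = -2 + (G + 2)/(G - 7) = -2 + (2 + G)/(-7 + G))
1859*S(T(2*(N - 2))) = 1859*((16 - 2*(0 - 2))/(-7 + 2*(0 - 2))) = 1859*((16 - 2*(-2))/(-7 + 2*(-2))) = 1859*((16 - 1*(-4))/(-7 - 4)) = 1859*((16 + 4)/(-11)) = 1859*(-1/11*20) = 1859*(-20/11) = -3380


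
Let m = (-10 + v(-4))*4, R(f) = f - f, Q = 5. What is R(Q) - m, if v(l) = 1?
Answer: 36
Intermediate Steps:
R(f) = 0
m = -36 (m = (-10 + 1)*4 = -9*4 = -36)
R(Q) - m = 0 - 1*(-36) = 0 + 36 = 36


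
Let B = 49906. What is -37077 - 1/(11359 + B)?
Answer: -2271522406/61265 ≈ -37077.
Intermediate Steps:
-37077 - 1/(11359 + B) = -37077 - 1/(11359 + 49906) = -37077 - 1/61265 = -2271522406/61265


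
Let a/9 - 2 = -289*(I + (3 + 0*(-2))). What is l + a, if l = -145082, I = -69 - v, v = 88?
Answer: 255490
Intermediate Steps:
I = -157 (I = -69 - 1*88 = -69 - 88 = -157)
a = 400572 (a = 18 + 9*(-289*(-157 + (3 + 0*(-2)))) = 18 + 9*(-289*(-157 + (3 + 0))) = 18 + 9*(-289*(-157 + 3)) = 18 + 9*(-289*(-154)) = 18 + 9*44506 = 18 + 400554 = 400572)
l + a = -145082 + 400572 = 255490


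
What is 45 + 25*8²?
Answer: 1645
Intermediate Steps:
45 + 25*8² = 45 + 25*64 = 45 + 1600 = 1645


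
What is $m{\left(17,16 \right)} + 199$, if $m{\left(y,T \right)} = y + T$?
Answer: $232$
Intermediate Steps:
$m{\left(y,T \right)} = T + y$
$m{\left(17,16 \right)} + 199 = \left(16 + 17\right) + 199 = 33 + 199 = 232$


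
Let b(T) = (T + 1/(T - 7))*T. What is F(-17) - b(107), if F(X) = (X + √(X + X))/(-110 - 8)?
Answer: -67554563/5900 - I*√34/118 ≈ -11450.0 - 0.049415*I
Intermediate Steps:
b(T) = T*(T + 1/(-7 + T)) (b(T) = (T + 1/(-7 + T))*T = T*(T + 1/(-7 + T)))
F(X) = -X/118 - √2*√X/118 (F(X) = (X + √(2*X))/(-118) = (X + √2*√X)*(-1/118) = -X/118 - √2*√X/118)
F(-17) - b(107) = (-1/118*(-17) - √2*√(-17)/118) - 107*(1 + 107² - 7*107)/(-7 + 107) = (17/118 - √2*I*√17/118) - 107*(1 + 11449 - 749)/100 = (17/118 - I*√34/118) - 107*10701/100 = (17/118 - I*√34/118) - 1*1145007/100 = (17/118 - I*√34/118) - 1145007/100 = -67554563/5900 - I*√34/118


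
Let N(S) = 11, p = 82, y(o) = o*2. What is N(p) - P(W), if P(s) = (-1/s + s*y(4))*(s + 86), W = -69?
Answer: 648238/69 ≈ 9394.8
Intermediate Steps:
y(o) = 2*o
P(s) = (86 + s)*(-1/s + 8*s) (P(s) = (-1/s + s*(2*4))*(s + 86) = (-1/s + s*8)*(86 + s) = (-1/s + 8*s)*(86 + s) = (86 + s)*(-1/s + 8*s))
N(p) - P(W) = 11 - (-1 - 86/(-69) + 8*(-69)² + 688*(-69)) = 11 - (-1 - 86*(-1/69) + 8*4761 - 47472) = 11 - (-1 + 86/69 + 38088 - 47472) = 11 - 1*(-647479/69) = 11 + 647479/69 = 648238/69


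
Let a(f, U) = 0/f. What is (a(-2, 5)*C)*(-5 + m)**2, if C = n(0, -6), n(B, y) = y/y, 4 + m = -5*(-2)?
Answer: 0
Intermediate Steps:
a(f, U) = 0
m = 6 (m = -4 - 5*(-2) = -4 + 10 = 6)
n(B, y) = 1
C = 1
(a(-2, 5)*C)*(-5 + m)**2 = (0*1)*(-5 + 6)**2 = 0*1**2 = 0*1 = 0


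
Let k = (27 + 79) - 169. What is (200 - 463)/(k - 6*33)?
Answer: 263/261 ≈ 1.0077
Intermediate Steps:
k = -63 (k = 106 - 169 = -63)
(200 - 463)/(k - 6*33) = (200 - 463)/(-63 - 6*33) = -263/(-63 - 198) = -263/(-261) = -263*(-1/261) = 263/261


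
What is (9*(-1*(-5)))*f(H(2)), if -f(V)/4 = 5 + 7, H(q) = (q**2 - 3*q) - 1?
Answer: -2160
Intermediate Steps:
H(q) = -1 + q**2 - 3*q
f(V) = -48 (f(V) = -4*(5 + 7) = -4*12 = -48)
(9*(-1*(-5)))*f(H(2)) = (9*(-1*(-5)))*(-48) = (9*5)*(-48) = 45*(-48) = -2160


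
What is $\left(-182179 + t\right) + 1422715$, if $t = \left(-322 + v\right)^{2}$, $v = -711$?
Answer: $2307625$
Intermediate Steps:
$t = 1067089$ ($t = \left(-322 - 711\right)^{2} = \left(-1033\right)^{2} = 1067089$)
$\left(-182179 + t\right) + 1422715 = \left(-182179 + 1067089\right) + 1422715 = 884910 + 1422715 = 2307625$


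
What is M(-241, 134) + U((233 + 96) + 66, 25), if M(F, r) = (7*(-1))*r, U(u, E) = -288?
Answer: -1226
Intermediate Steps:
M(F, r) = -7*r
M(-241, 134) + U((233 + 96) + 66, 25) = -7*134 - 288 = -938 - 288 = -1226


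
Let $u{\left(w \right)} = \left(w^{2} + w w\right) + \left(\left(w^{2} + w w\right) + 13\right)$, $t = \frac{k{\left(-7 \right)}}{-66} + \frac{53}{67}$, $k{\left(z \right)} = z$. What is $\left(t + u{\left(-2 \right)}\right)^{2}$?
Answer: $\frac{17478162025}{19554084} \approx 893.84$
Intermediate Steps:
$t = \frac{3967}{4422}$ ($t = - \frac{7}{-66} + \frac{53}{67} = \left(-7\right) \left(- \frac{1}{66}\right) + 53 \cdot \frac{1}{67} = \frac{7}{66} + \frac{53}{67} = \frac{3967}{4422} \approx 0.89711$)
$u{\left(w \right)} = 13 + 4 w^{2}$ ($u{\left(w \right)} = \left(w^{2} + w^{2}\right) + \left(\left(w^{2} + w^{2}\right) + 13\right) = 2 w^{2} + \left(2 w^{2} + 13\right) = 2 w^{2} + \left(13 + 2 w^{2}\right) = 13 + 4 w^{2}$)
$\left(t + u{\left(-2 \right)}\right)^{2} = \left(\frac{3967}{4422} + \left(13 + 4 \left(-2\right)^{2}\right)\right)^{2} = \left(\frac{3967}{4422} + \left(13 + 4 \cdot 4\right)\right)^{2} = \left(\frac{3967}{4422} + \left(13 + 16\right)\right)^{2} = \left(\frac{3967}{4422} + 29\right)^{2} = \left(\frac{132205}{4422}\right)^{2} = \frac{17478162025}{19554084}$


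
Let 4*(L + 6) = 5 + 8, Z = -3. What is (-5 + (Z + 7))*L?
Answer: 11/4 ≈ 2.7500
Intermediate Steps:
L = -11/4 (L = -6 + (5 + 8)/4 = -6 + (¼)*13 = -6 + 13/4 = -11/4 ≈ -2.7500)
(-5 + (Z + 7))*L = (-5 + (-3 + 7))*(-11/4) = (-5 + 4)*(-11/4) = -1*(-11/4) = 11/4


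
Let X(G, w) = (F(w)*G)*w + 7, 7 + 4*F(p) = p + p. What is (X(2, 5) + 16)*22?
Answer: 671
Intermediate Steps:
F(p) = -7/4 + p/2 (F(p) = -7/4 + (p + p)/4 = -7/4 + (2*p)/4 = -7/4 + p/2)
X(G, w) = 7 + G*w*(-7/4 + w/2) (X(G, w) = ((-7/4 + w/2)*G)*w + 7 = (G*(-7/4 + w/2))*w + 7 = G*w*(-7/4 + w/2) + 7 = 7 + G*w*(-7/4 + w/2))
(X(2, 5) + 16)*22 = ((7 + (1/4)*2*5*(-7 + 2*5)) + 16)*22 = ((7 + (1/4)*2*5*(-7 + 10)) + 16)*22 = ((7 + (1/4)*2*5*3) + 16)*22 = ((7 + 15/2) + 16)*22 = (29/2 + 16)*22 = (61/2)*22 = 671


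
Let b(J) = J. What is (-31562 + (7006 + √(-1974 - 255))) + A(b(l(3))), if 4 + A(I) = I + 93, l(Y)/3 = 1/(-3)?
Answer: -24468 + I*√2229 ≈ -24468.0 + 47.212*I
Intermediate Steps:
l(Y) = -1 (l(Y) = 3*(1/(-3)) = 3*(1*(-⅓)) = 3*(-⅓) = -1)
A(I) = 89 + I (A(I) = -4 + (I + 93) = -4 + (93 + I) = 89 + I)
(-31562 + (7006 + √(-1974 - 255))) + A(b(l(3))) = (-31562 + (7006 + √(-1974 - 255))) + (89 - 1) = (-31562 + (7006 + √(-2229))) + 88 = (-31562 + (7006 + I*√2229)) + 88 = (-24556 + I*√2229) + 88 = -24468 + I*√2229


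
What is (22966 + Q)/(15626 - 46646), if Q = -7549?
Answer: -5139/10340 ≈ -0.49700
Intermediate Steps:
(22966 + Q)/(15626 - 46646) = (22966 - 7549)/(15626 - 46646) = 15417/(-31020) = 15417*(-1/31020) = -5139/10340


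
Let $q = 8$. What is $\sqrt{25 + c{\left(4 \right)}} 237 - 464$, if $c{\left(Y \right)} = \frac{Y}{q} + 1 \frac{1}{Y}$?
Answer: $-464 + \frac{237 \sqrt{103}}{2} \approx 738.64$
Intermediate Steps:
$c{\left(Y \right)} = \frac{1}{Y} + \frac{Y}{8}$ ($c{\left(Y \right)} = \frac{Y}{8} + 1 \frac{1}{Y} = Y \frac{1}{8} + \frac{1}{Y} = \frac{Y}{8} + \frac{1}{Y} = \frac{1}{Y} + \frac{Y}{8}$)
$\sqrt{25 + c{\left(4 \right)}} 237 - 464 = \sqrt{25 + \left(\frac{1}{4} + \frac{1}{8} \cdot 4\right)} 237 - 464 = \sqrt{25 + \left(\frac{1}{4} + \frac{1}{2}\right)} 237 - 464 = \sqrt{25 + \frac{3}{4}} \cdot 237 - 464 = \sqrt{\frac{103}{4}} \cdot 237 - 464 = \frac{\sqrt{103}}{2} \cdot 237 - 464 = \frac{237 \sqrt{103}}{2} - 464 = -464 + \frac{237 \sqrt{103}}{2}$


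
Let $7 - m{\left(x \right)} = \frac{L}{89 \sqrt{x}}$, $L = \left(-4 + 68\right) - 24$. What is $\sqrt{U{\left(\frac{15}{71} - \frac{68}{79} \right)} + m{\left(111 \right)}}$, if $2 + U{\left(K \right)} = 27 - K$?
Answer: $\frac{\sqrt{100247436963246339 - 12432081735960 \sqrt{111}}}{55411311} \approx 5.7102$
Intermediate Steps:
$L = 40$ ($L = 64 - 24 = 40$)
$m{\left(x \right)} = 7 - \frac{40}{89 \sqrt{x}}$
$U{\left(K \right)} = 25 - K$ ($U{\left(K \right)} = -2 - \left(-27 + K\right) = 25 - K$)
$\sqrt{U{\left(\frac{15}{71} - \frac{68}{79} \right)} + m{\left(111 \right)}} = \sqrt{\left(25 - \left(\frac{15}{71} - \frac{68}{79}\right)\right) + \left(7 - \frac{40}{89 \sqrt{111}}\right)} = \sqrt{\left(25 - \left(15 \cdot \frac{1}{71} - \frac{68}{79}\right)\right) + \left(7 - \frac{40 \frac{\sqrt{111}}{111}}{89}\right)} = \sqrt{\left(25 - \left(\frac{15}{71} - \frac{68}{79}\right)\right) + \left(7 - \frac{40 \sqrt{111}}{9879}\right)} = \sqrt{\left(25 - - \frac{3643}{5609}\right) + \left(7 - \frac{40 \sqrt{111}}{9879}\right)} = \sqrt{\left(25 + \frac{3643}{5609}\right) + \left(7 - \frac{40 \sqrt{111}}{9879}\right)} = \sqrt{\frac{143868}{5609} + \left(7 - \frac{40 \sqrt{111}}{9879}\right)} = \sqrt{\frac{183131}{5609} - \frac{40 \sqrt{111}}{9879}}$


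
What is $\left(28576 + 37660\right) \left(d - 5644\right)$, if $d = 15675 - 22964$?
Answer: $-856630188$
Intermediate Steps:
$d = -7289$ ($d = 15675 - 22964 = -7289$)
$\left(28576 + 37660\right) \left(d - 5644\right) = \left(28576 + 37660\right) \left(-7289 - 5644\right) = 66236 \left(-12933\right) = -856630188$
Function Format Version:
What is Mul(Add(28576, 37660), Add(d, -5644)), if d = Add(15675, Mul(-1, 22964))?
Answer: -856630188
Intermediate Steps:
d = -7289 (d = Add(15675, -22964) = -7289)
Mul(Add(28576, 37660), Add(d, -5644)) = Mul(Add(28576, 37660), Add(-7289, -5644)) = Mul(66236, -12933) = -856630188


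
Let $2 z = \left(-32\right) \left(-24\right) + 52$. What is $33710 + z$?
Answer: $34120$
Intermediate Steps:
$z = 410$ ($z = \frac{\left(-32\right) \left(-24\right) + 52}{2} = \frac{768 + 52}{2} = \frac{1}{2} \cdot 820 = 410$)
$33710 + z = 33710 + 410 = 34120$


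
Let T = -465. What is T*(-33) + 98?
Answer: 15443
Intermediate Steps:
T*(-33) + 98 = -465*(-33) + 98 = 15345 + 98 = 15443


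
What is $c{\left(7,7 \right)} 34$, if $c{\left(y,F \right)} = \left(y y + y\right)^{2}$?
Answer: $106624$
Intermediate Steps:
$c{\left(y,F \right)} = \left(y + y^{2}\right)^{2}$ ($c{\left(y,F \right)} = \left(y^{2} + y\right)^{2} = \left(y + y^{2}\right)^{2}$)
$c{\left(7,7 \right)} 34 = 7^{2} \left(1 + 7\right)^{2} \cdot 34 = 49 \cdot 8^{2} \cdot 34 = 49 \cdot 64 \cdot 34 = 3136 \cdot 34 = 106624$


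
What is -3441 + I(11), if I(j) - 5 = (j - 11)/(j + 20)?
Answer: -3436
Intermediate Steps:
I(j) = 5 + (-11 + j)/(20 + j) (I(j) = 5 + (j - 11)/(j + 20) = 5 + (-11 + j)/(20 + j))
-3441 + I(11) = -3441 + (89 + 6*11)/(20 + 11) = -3441 + (89 + 66)/31 = -3441 + (1/31)*155 = -3441 + 5 = -3436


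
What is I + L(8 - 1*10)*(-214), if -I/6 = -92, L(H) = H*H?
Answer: -304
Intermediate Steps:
L(H) = H**2
I = 552 (I = -6*(-92) = 552)
I + L(8 - 1*10)*(-214) = 552 + (8 - 1*10)**2*(-214) = 552 + (8 - 10)**2*(-214) = 552 + (-2)**2*(-214) = 552 + 4*(-214) = 552 - 856 = -304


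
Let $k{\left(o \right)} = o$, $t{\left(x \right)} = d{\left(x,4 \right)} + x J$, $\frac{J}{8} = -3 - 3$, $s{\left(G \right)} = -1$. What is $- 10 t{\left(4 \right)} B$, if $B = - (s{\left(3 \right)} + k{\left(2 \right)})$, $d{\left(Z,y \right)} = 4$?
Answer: $-1880$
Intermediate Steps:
$J = -48$ ($J = 8 \left(-3 - 3\right) = 8 \left(-6\right) = -48$)
$t{\left(x \right)} = 4 - 48 x$ ($t{\left(x \right)} = 4 + x \left(-48\right) = 4 - 48 x$)
$B = -1$ ($B = - (-1 + 2) = \left(-1\right) 1 = -1$)
$- 10 t{\left(4 \right)} B = - 10 \left(4 - 192\right) \left(-1\right) = \left(-10\right) \left(-188\right) \left(-1\right) = 1880 \left(-1\right) = -1880$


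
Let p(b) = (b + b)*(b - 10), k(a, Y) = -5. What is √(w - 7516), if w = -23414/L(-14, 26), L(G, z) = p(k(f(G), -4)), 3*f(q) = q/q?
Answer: 7*I*√35229/15 ≈ 87.59*I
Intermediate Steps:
f(q) = ⅓ (f(q) = (q/q)/3 = (⅓)*1 = ⅓)
p(b) = 2*b*(-10 + b) (p(b) = (2*b)*(-10 + b) = 2*b*(-10 + b))
L(G, z) = 150 (L(G, z) = 2*(-5)*(-10 - 5) = 2*(-5)*(-15) = 150)
w = -11707/75 (w = -23414/150 = -23414*1/150 = -11707/75 ≈ -156.09)
√(w - 7516) = √(-11707/75 - 7516) = √(-575407/75) = 7*I*√35229/15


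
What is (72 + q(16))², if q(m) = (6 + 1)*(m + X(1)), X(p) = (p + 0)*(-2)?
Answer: 28900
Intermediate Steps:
X(p) = -2*p (X(p) = p*(-2) = -2*p)
q(m) = -14 + 7*m (q(m) = (6 + 1)*(m - 2*1) = 7*(m - 2) = 7*(-2 + m) = -14 + 7*m)
(72 + q(16))² = (72 + (-14 + 7*16))² = (72 + (-14 + 112))² = (72 + 98)² = 170² = 28900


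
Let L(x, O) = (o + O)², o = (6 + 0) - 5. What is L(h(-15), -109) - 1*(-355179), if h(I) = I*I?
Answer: 366843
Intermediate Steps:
o = 1 (o = 6 - 5 = 1)
h(I) = I²
L(x, O) = (1 + O)²
L(h(-15), -109) - 1*(-355179) = (1 - 109)² - 1*(-355179) = (-108)² + 355179 = 11664 + 355179 = 366843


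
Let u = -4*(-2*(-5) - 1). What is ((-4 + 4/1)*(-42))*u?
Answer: 0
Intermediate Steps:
u = -36 (u = -4*(10 - 1) = -4*9 = -36)
((-4 + 4/1)*(-42))*u = ((-4 + 4/1)*(-42))*(-36) = ((-4 + 4*1)*(-42))*(-36) = ((-4 + 4)*(-42))*(-36) = (0*(-42))*(-36) = 0*(-36) = 0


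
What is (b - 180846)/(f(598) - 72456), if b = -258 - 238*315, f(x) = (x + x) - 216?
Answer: 128037/35738 ≈ 3.5827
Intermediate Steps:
f(x) = -216 + 2*x (f(x) = 2*x - 216 = -216 + 2*x)
b = -75228 (b = -258 - 74970 = -75228)
(b - 180846)/(f(598) - 72456) = (-75228 - 180846)/((-216 + 2*598) - 72456) = -256074/((-216 + 1196) - 72456) = -256074/(980 - 72456) = -256074/(-71476) = -256074*(-1/71476) = 128037/35738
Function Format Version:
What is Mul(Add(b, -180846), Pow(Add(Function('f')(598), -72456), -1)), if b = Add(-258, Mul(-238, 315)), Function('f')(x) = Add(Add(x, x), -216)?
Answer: Rational(128037, 35738) ≈ 3.5827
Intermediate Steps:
Function('f')(x) = Add(-216, Mul(2, x)) (Function('f')(x) = Add(Mul(2, x), -216) = Add(-216, Mul(2, x)))
b = -75228 (b = Add(-258, -74970) = -75228)
Mul(Add(b, -180846), Pow(Add(Function('f')(598), -72456), -1)) = Mul(Add(-75228, -180846), Pow(Add(Add(-216, Mul(2, 598)), -72456), -1)) = Mul(-256074, Pow(Add(Add(-216, 1196), -72456), -1)) = Mul(-256074, Pow(Add(980, -72456), -1)) = Mul(-256074, Pow(-71476, -1)) = Mul(-256074, Rational(-1, 71476)) = Rational(128037, 35738)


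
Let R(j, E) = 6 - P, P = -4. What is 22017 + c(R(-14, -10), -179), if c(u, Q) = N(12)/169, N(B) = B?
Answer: 3720885/169 ≈ 22017.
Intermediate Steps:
R(j, E) = 10 (R(j, E) = 6 - 1*(-4) = 6 + 4 = 10)
c(u, Q) = 12/169
22017 + c(R(-14, -10), -179) = 22017 + 12/169 = 3720885/169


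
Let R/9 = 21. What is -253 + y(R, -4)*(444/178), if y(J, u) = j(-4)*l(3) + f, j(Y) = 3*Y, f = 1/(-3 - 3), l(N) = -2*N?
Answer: -6570/89 ≈ -73.820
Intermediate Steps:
f = -⅙ (f = 1/(-6) = -⅙ ≈ -0.16667)
R = 189 (R = 9*21 = 189)
y(J, u) = 431/6 (y(J, u) = (3*(-4))*(-2*3) - ⅙ = -12*(-6) - ⅙ = 72 - ⅙ = 431/6)
-253 + y(R, -4)*(444/178) = -253 + 431*(444/178)/6 = -253 + 431*(444*(1/178))/6 = -253 + (431/6)*(222/89) = -253 + 15947/89 = -6570/89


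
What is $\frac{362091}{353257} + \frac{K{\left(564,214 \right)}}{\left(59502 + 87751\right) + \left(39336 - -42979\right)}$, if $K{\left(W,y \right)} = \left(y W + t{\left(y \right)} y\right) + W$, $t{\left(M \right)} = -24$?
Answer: $\frac{31036530639}{20274125744} \approx 1.5308$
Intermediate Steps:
$K{\left(W,y \right)} = W - 24 y + W y$ ($K{\left(W,y \right)} = \left(y W - 24 y\right) + W = \left(W y - 24 y\right) + W = \left(- 24 y + W y\right) + W = W - 24 y + W y$)
$\frac{362091}{353257} + \frac{K{\left(564,214 \right)}}{\left(59502 + 87751\right) + \left(39336 - -42979\right)} = \frac{362091}{353257} + \frac{564 - 5136 + 564 \cdot 214}{\left(59502 + 87751\right) + \left(39336 - -42979\right)} = 362091 \cdot \frac{1}{353257} + \frac{564 - 5136 + 120696}{147253 + \left(39336 + 42979\right)} = \frac{362091}{353257} + \frac{116124}{147253 + 82315} = \frac{362091}{353257} + \frac{116124}{229568} = \frac{362091}{353257} + 116124 \cdot \frac{1}{229568} = \frac{362091}{353257} + \frac{29031}{57392} = \frac{31036530639}{20274125744}$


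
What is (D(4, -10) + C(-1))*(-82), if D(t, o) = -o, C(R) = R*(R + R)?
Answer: -984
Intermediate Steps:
C(R) = 2*R² (C(R) = R*(2*R) = 2*R²)
(D(4, -10) + C(-1))*(-82) = (-1*(-10) + 2*(-1)²)*(-82) = (10 + 2*1)*(-82) = (10 + 2)*(-82) = 12*(-82) = -984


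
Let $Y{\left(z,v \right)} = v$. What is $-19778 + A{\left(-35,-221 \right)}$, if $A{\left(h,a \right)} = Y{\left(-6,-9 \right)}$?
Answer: $-19787$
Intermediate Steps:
$A{\left(h,a \right)} = -9$
$-19778 + A{\left(-35,-221 \right)} = -19778 - 9 = -19787$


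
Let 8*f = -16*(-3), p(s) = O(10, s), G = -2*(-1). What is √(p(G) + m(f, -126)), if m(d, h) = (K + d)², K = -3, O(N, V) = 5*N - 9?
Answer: 5*√2 ≈ 7.0711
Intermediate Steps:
O(N, V) = -9 + 5*N
G = 2
p(s) = 41 (p(s) = -9 + 5*10 = -9 + 50 = 41)
f = 6 (f = (-16*(-3))/8 = (⅛)*48 = 6)
m(d, h) = (-3 + d)²
√(p(G) + m(f, -126)) = √(41 + (-3 + 6)²) = √(41 + 3²) = √(41 + 9) = √50 = 5*√2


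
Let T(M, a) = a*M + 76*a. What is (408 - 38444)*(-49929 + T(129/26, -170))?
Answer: 31493884072/13 ≈ 2.4226e+9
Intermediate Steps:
T(M, a) = 76*a + M*a (T(M, a) = M*a + 76*a = 76*a + M*a)
(408 - 38444)*(-49929 + T(129/26, -170)) = (408 - 38444)*(-49929 - 170*(76 + 129/26)) = -38036*(-49929 - 170*(76 + 129*(1/26))) = -38036*(-49929 - 170*(76 + 129/26)) = -38036*(-49929 - 170*2105/26) = -38036*(-49929 - 178925/13) = -38036*(-828002/13) = 31493884072/13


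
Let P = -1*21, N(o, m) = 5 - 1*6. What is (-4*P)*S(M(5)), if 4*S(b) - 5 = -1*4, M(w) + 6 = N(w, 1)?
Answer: 21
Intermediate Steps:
N(o, m) = -1 (N(o, m) = 5 - 6 = -1)
M(w) = -7 (M(w) = -6 - 1 = -7)
P = -21
S(b) = 1/4 (S(b) = 5/4 + (-1*4)/4 = 5/4 + (1/4)*(-4) = 5/4 - 1 = 1/4)
(-4*P)*S(M(5)) = -4*(-21)*(1/4) = 84*(1/4) = 21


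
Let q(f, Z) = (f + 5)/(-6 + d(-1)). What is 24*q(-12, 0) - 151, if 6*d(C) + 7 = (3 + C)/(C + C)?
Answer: -1409/11 ≈ -128.09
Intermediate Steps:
d(C) = -7/6 + (3 + C)/(12*C) (d(C) = -7/6 + ((3 + C)/(C + C))/6 = -7/6 + ((3 + C)/((2*C)))/6 = -7/6 + ((3 + C)*(1/(2*C)))/6 = -7/6 + ((3 + C)/(2*C))/6 = -7/6 + (3 + C)/(12*C))
q(f, Z) = -15/22 - 3*f/22 (q(f, Z) = (f + 5)/(-6 + (1/12)*(3 - 13*(-1))/(-1)) = (5 + f)/(-6 + (1/12)*(-1)*(3 + 13)) = (5 + f)/(-6 + (1/12)*(-1)*16) = (5 + f)/(-6 - 4/3) = (5 + f)/(-22/3) = (5 + f)*(-3/22) = -15/22 - 3*f/22)
24*q(-12, 0) - 151 = 24*(-15/22 - 3/22*(-12)) - 151 = 24*(-15/22 + 18/11) - 151 = 24*(21/22) - 151 = 252/11 - 151 = -1409/11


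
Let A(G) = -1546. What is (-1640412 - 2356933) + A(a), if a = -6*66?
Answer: -3998891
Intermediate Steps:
a = -396
(-1640412 - 2356933) + A(a) = (-1640412 - 2356933) - 1546 = -3997345 - 1546 = -3998891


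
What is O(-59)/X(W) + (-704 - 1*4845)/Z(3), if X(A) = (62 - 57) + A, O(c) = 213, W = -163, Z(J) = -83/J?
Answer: 2612547/13114 ≈ 199.22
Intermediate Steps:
X(A) = 5 + A
O(-59)/X(W) + (-704 - 1*4845)/Z(3) = 213/(5 - 163) + (-704 - 1*4845)/((-83/3)) = 213/(-158) + (-704 - 4845)/((-83*1/3)) = 213*(-1/158) - 5549/(-83/3) = -213/158 - 5549*(-3/83) = -213/158 + 16647/83 = 2612547/13114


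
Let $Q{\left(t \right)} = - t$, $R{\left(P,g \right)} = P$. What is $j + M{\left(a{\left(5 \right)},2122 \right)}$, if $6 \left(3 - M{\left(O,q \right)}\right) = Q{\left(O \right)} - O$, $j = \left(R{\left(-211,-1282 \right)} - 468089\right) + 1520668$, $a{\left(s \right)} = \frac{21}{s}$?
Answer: $\frac{5261862}{5} \approx 1.0524 \cdot 10^{6}$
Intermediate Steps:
$j = 1052368$ ($j = \left(-211 - 468089\right) + 1520668 = -468300 + 1520668 = 1052368$)
$M{\left(O,q \right)} = 3 + \frac{O}{3}$ ($M{\left(O,q \right)} = 3 - \frac{- O - O}{6} = 3 - \frac{\left(-2\right) O}{6} = 3 + \frac{O}{3}$)
$j + M{\left(a{\left(5 \right)},2122 \right)} = 1052368 + \left(3 + \frac{21 \cdot \frac{1}{5}}{3}\right) = 1052368 + \left(3 + \frac{1}{3} \cdot \frac{21}{5}\right) = 1052368 + \left(3 + \frac{7}{5}\right) = 1052368 + \frac{22}{5} = \frac{5261862}{5}$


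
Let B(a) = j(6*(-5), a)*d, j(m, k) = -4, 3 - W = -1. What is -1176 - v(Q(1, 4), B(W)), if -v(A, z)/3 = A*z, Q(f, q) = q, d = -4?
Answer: -984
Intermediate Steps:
W = 4 (W = 3 - 1*(-1) = 3 + 1 = 4)
B(a) = 16 (B(a) = -4*(-4) = 16)
v(A, z) = -3*A*z
-1176 - v(Q(1, 4), B(W)) = -1176 - (-3)*4*16 = -1176 - 1*(-192) = -1176 + 192 = -984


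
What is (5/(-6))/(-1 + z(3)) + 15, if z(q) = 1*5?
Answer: 355/24 ≈ 14.792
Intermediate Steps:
z(q) = 5
(5/(-6))/(-1 + z(3)) + 15 = (5/(-6))/(-1 + 5) + 15 = (5*(-⅙))/4 + 15 = -⅚*¼ + 15 = -5/24 + 15 = 355/24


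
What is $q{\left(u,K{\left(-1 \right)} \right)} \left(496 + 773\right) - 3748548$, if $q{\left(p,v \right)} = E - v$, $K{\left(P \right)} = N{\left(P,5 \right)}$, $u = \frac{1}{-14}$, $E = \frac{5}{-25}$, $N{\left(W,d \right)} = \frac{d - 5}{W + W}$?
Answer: $- \frac{18744009}{5} \approx -3.7488 \cdot 10^{6}$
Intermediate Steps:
$N{\left(W,d \right)} = \frac{-5 + d}{2 W}$
$E = - \frac{1}{5}$ ($E = 5 \left(- \frac{1}{25}\right) = - \frac{1}{5} \approx -0.2$)
$u = - \frac{1}{14} \approx -0.071429$
$K{\left(P \right)} = 0$ ($K{\left(P \right)} = \frac{-5 + 5}{2 P} = \frac{1}{2} \frac{1}{P} 0 = 0$)
$q{\left(p,v \right)} = - \frac{1}{5} - v$
$q{\left(u,K{\left(-1 \right)} \right)} \left(496 + 773\right) - 3748548 = \left(- \frac{1}{5} - 0\right) \left(496 + 773\right) - 3748548 = \left(- \frac{1}{5} + 0\right) 1269 - 3748548 = \left(- \frac{1}{5}\right) 1269 - 3748548 = - \frac{1269}{5} - 3748548 = - \frac{18744009}{5}$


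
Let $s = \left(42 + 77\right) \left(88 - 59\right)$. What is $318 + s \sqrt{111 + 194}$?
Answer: $318 + 3451 \sqrt{305} \approx 60587.0$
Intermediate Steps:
$s = 3451$ ($s = 119 \cdot 29 = 3451$)
$318 + s \sqrt{111 + 194} = 318 + 3451 \sqrt{111 + 194} = 318 + 3451 \sqrt{305}$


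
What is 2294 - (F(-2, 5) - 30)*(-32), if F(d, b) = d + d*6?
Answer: 886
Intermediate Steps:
F(d, b) = 7*d (F(d, b) = d + 6*d = 7*d)
2294 - (F(-2, 5) - 30)*(-32) = 2294 - (7*(-2) - 30)*(-32) = 2294 - (-14 - 30)*(-32) = 2294 - (-44)*(-32) = 2294 - 1*1408 = 2294 - 1408 = 886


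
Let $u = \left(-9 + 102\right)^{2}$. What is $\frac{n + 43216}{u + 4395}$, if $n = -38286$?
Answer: $\frac{2465}{6522} \approx 0.37795$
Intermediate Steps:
$u = 8649$ ($u = 93^{2} = 8649$)
$\frac{n + 43216}{u + 4395} = \frac{-38286 + 43216}{8649 + 4395} = \frac{4930}{13044} = 4930 \cdot \frac{1}{13044} = \frac{2465}{6522}$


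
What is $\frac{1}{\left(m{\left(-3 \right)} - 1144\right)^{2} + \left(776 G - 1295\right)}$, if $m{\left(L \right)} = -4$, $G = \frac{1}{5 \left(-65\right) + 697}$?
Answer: $\frac{93}{122444831} \approx 7.5953 \cdot 10^{-7}$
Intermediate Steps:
$G = \frac{1}{372}$ ($G = \frac{1}{-325 + 697} = \frac{1}{372} \approx 0.0026882$)
$\frac{1}{\left(m{\left(-3 \right)} - 1144\right)^{2} + \left(776 G - 1295\right)} = \frac{1}{\left(-4 - 1144\right)^{2} + \left(776 \cdot \frac{1}{372} - 1295\right)} = \frac{1}{\left(-1148\right)^{2} + \left(\frac{194}{93} - 1295\right)} = \frac{1}{1317904 - \frac{120241}{93}} = \frac{1}{\frac{122444831}{93}} = \frac{93}{122444831}$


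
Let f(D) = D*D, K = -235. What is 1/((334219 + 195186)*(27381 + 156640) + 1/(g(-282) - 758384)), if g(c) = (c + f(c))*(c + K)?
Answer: 41726498/4065063762509107489 ≈ 1.0265e-11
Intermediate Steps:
f(D) = D**2
g(c) = (-235 + c)*(c + c**2) (g(c) = (c + c**2)*(c - 235) = (c + c**2)*(-235 + c) = (-235 + c)*(c + c**2))
1/((334219 + 195186)*(27381 + 156640) + 1/(g(-282) - 758384)) = 1/((334219 + 195186)*(27381 + 156640) + 1/(-282*(-235 + (-282)**2 - 234*(-282)) - 758384)) = 1/(529405*184021 + 1/(-282*(-235 + 79524 + 65988) - 758384)) = 1/(97421637505 + 1/(-282*145277 - 758384)) = 1/(97421637505 + 1/(-40968114 - 758384)) = 1/(97421637505 + 1/(-41726498)) = 1/(97421637505 - 1/41726498) = 1/(4065063762509107489/41726498) = 41726498/4065063762509107489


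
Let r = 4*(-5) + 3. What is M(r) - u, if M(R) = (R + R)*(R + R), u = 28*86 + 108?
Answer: -1360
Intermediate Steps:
r = -17 (r = -20 + 3 = -17)
u = 2516 (u = 2408 + 108 = 2516)
M(R) = 4*R**2 (M(R) = (2*R)*(2*R) = 4*R**2)
M(r) - u = 4*(-17)**2 - 1*2516 = 4*289 - 2516 = 1156 - 2516 = -1360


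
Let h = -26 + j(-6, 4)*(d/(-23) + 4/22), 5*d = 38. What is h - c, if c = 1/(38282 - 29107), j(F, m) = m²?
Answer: -65873083/2321275 ≈ -28.378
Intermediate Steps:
d = 38/5 (d = (⅕)*38 = 38/5 ≈ 7.6000)
h = -35898/1265 (h = -26 + 4²*((38/5)/(-23) + 4/22) = -26 + 16*((38/5)*(-1/23) + 4*(1/22)) = -26 + 16*(-38/115 + 2/11) = -26 + 16*(-188/1265) = -26 - 3008/1265 = -35898/1265 ≈ -28.378)
c = 1/9175 ≈ 0.00010899
h - c = -35898/1265 - 1*1/9175 = -35898/1265 - 1/9175 = -65873083/2321275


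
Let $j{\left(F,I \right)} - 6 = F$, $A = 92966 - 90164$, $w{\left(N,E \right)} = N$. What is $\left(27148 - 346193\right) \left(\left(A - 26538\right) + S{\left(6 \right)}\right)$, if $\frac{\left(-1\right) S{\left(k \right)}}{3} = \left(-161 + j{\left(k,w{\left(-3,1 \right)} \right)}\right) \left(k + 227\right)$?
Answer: $-25656003675$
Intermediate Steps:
$A = 2802$ ($A = 92966 - 90164 = 2802$)
$j{\left(F,I \right)} = 6 + F$
$S{\left(k \right)} = - 3 \left(-155 + k\right) \left(227 + k\right)$ ($S{\left(k \right)} = - 3 \left(-161 + \left(6 + k\right)\right) \left(k + 227\right) = - 3 \left(-155 + k\right) \left(227 + k\right)$)
$\left(27148 - 346193\right) \left(\left(A - 26538\right) + S{\left(6 \right)}\right) = \left(27148 - 346193\right) \left(\left(2802 - 26538\right) - \left(-104259 + 108\right)\right) = - 319045 \left(-23736 - -104151\right) = - 319045 \left(-23736 + 104151\right) = \left(-319045\right) 80415 = -25656003675$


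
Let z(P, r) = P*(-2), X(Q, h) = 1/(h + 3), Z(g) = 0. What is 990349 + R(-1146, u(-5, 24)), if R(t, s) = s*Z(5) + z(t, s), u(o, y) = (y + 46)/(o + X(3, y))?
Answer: 992641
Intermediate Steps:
X(Q, h) = 1/(3 + h)
z(P, r) = -2*P
u(o, y) = (46 + y)/(o + 1/(3 + y)) (u(o, y) = (y + 46)/(o + 1/(3 + y)) = (46 + y)/(o + 1/(3 + y)))
R(t, s) = -2*t (R(t, s) = s*0 - 2*t = 0 - 2*t = -2*t)
990349 + R(-1146, u(-5, 24)) = 990349 - 2*(-1146) = 990349 + 2292 = 992641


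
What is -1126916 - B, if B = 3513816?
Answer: -4640732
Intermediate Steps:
-1126916 - B = -1126916 - 1*3513816 = -1126916 - 3513816 = -4640732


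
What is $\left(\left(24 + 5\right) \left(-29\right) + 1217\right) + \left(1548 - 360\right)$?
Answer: $1564$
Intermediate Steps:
$\left(\left(24 + 5\right) \left(-29\right) + 1217\right) + \left(1548 - 360\right) = \left(29 \left(-29\right) + 1217\right) + 1188 = \left(-841 + 1217\right) + 1188 = 376 + 1188 = 1564$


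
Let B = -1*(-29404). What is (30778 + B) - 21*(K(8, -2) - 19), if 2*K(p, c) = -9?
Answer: 121351/2 ≈ 60676.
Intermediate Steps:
K(p, c) = -9/2 (K(p, c) = (½)*(-9) = -9/2)
B = 29404
(30778 + B) - 21*(K(8, -2) - 19) = (30778 + 29404) - 21*(-9/2 - 19) = 60182 - 21*(-47/2) = 60182 + 987/2 = 121351/2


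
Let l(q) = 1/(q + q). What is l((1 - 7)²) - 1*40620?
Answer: -2924639/72 ≈ -40620.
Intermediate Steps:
l(q) = 1/(2*q)
l((1 - 7)²) - 1*40620 = 1/(2*((1 - 7)²)) - 1*40620 = 1/(2*((-6)²)) - 40620 = (½)/36 - 40620 = (½)*(1/36) - 40620 = 1/72 - 40620 = -2924639/72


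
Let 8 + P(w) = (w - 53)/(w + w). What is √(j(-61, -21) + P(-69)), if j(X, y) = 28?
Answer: √99429/69 ≈ 4.5699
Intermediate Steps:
P(w) = -8 + (-53 + w)/(2*w) (P(w) = -8 + (w - 53)/(w + w) = -8 + (-53 + w)/((2*w)) = -8 + (-53 + w)*(1/(2*w)) = -8 + (-53 + w)/(2*w))
√(j(-61, -21) + P(-69)) = √(28 + (½)*(-53 - 15*(-69))/(-69)) = √(28 + (½)*(-1/69)*(-53 + 1035)) = √(28 + (½)*(-1/69)*982) = √(28 - 491/69) = √(1441/69) = √99429/69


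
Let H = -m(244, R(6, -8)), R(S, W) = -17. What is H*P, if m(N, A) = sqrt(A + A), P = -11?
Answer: 11*I*sqrt(34) ≈ 64.141*I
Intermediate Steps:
m(N, A) = sqrt(2)*sqrt(A) (m(N, A) = sqrt(2*A) = sqrt(2)*sqrt(A))
H = -I*sqrt(34) (H = -sqrt(2)*sqrt(-17) = -sqrt(2)*I*sqrt(17) = -I*sqrt(34) ≈ -5.8309*I)
H*P = -I*sqrt(34)*(-11) = 11*I*sqrt(34)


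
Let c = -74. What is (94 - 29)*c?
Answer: -4810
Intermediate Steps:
(94 - 29)*c = (94 - 29)*(-74) = 65*(-74) = -4810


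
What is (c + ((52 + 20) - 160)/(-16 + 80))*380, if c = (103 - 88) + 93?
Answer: 81035/2 ≈ 40518.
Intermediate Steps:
c = 108 (c = 15 + 93 = 108)
(c + ((52 + 20) - 160)/(-16 + 80))*380 = (108 + ((52 + 20) - 160)/(-16 + 80))*380 = (108 + (72 - 160)/64)*380 = (108 - 88*1/64)*380 = (108 - 11/8)*380 = (853/8)*380 = 81035/2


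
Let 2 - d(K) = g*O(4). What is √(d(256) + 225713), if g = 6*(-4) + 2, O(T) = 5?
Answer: 5*√9033 ≈ 475.21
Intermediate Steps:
g = -22 (g = -24 + 2 = -22)
d(K) = 112 (d(K) = 2 - (-22)*5 = 2 - 1*(-110) = 2 + 110 = 112)
√(d(256) + 225713) = √(112 + 225713) = √225825 = 5*√9033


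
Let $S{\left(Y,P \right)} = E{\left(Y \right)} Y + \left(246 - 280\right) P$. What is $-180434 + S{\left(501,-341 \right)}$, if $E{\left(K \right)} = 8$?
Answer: $-164832$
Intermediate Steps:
$S{\left(Y,P \right)} = - 34 P + 8 Y$ ($S{\left(Y,P \right)} = 8 Y + \left(246 - 280\right) P = 8 Y - 34 P = - 34 P + 8 Y$)
$-180434 + S{\left(501,-341 \right)} = -180434 + \left(\left(-34\right) \left(-341\right) + 8 \cdot 501\right) = -180434 + \left(11594 + 4008\right) = -180434 + 15602 = -164832$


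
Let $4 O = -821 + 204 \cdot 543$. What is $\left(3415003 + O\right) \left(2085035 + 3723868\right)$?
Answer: $\frac{79988379380589}{4} \approx 1.9997 \cdot 10^{13}$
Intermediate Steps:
$O = \frac{109951}{4}$ ($O = \frac{-821 + 204 \cdot 543}{4} = \frac{-821 + 110772}{4} = \frac{1}{4} \cdot 109951 = \frac{109951}{4} \approx 27488.0$)
$\left(3415003 + O\right) \left(2085035 + 3723868\right) = \left(3415003 + \frac{109951}{4}\right) \left(2085035 + 3723868\right) = \frac{13769963}{4} \cdot 5808903 = \frac{79988379380589}{4}$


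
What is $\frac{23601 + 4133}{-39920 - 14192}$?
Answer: $- \frac{13867}{27056} \approx -0.51253$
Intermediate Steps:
$\frac{23601 + 4133}{-39920 - 14192} = \frac{27734}{-54112} = 27734 \left(- \frac{1}{54112}\right) = - \frac{13867}{27056}$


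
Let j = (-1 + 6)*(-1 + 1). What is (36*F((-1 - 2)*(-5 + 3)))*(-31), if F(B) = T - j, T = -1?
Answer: 1116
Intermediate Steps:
j = 0 (j = 5*0 = 0)
F(B) = -1 (F(B) = -1 - 1*0 = -1 + 0 = -1)
(36*F((-1 - 2)*(-5 + 3)))*(-31) = (36*(-1))*(-31) = -36*(-31) = 1116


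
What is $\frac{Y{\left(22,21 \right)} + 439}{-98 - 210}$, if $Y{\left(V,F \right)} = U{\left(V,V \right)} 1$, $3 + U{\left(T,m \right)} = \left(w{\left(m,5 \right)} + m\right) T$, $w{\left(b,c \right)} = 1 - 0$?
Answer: $- \frac{471}{154} \approx -3.0584$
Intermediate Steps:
$w{\left(b,c \right)} = 1$ ($w{\left(b,c \right)} = 1 + 0 = 1$)
$U{\left(T,m \right)} = -3 + T \left(1 + m\right)$ ($U{\left(T,m \right)} = -3 + \left(1 + m\right) T = -3 + T \left(1 + m\right)$)
$Y{\left(V,F \right)} = -3 + V + V^{2}$ ($Y{\left(V,F \right)} = \left(-3 + V + V V\right) 1 = \left(-3 + V + V^{2}\right) 1 = -3 + V + V^{2}$)
$\frac{Y{\left(22,21 \right)} + 439}{-98 - 210} = \frac{\left(-3 + 22 + 22^{2}\right) + 439}{-98 - 210} = \frac{\left(-3 + 22 + 484\right) + 439}{-308} = \left(503 + 439\right) \left(- \frac{1}{308}\right) = 942 \left(- \frac{1}{308}\right) = - \frac{471}{154}$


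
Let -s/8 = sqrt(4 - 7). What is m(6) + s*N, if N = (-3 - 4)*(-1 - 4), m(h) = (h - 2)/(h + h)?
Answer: 1/3 - 280*I*sqrt(3) ≈ 0.33333 - 484.97*I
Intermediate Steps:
s = -8*I*sqrt(3) (s = -8*sqrt(4 - 7) = -8*I*sqrt(3) ≈ -13.856*I)
m(h) = (-2 + h)/(2*h) (m(h) = (-2 + h)/((2*h)) = (-2 + h)*(1/(2*h)) = (-2 + h)/(2*h))
N = 35 (N = -7*(-5) = 35)
m(6) + s*N = (1/2)*(-2 + 6)/6 - 8*I*sqrt(3)*35 = (1/2)*(1/6)*4 - 280*I*sqrt(3) = 1/3 - 280*I*sqrt(3)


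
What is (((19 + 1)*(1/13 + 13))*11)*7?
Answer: 261800/13 ≈ 20138.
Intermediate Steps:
(((19 + 1)*(1/13 + 13))*11)*7 = ((20*(1/13 + 13))*11)*7 = ((20*(170/13))*11)*7 = ((3400/13)*11)*7 = (37400/13)*7 = 261800/13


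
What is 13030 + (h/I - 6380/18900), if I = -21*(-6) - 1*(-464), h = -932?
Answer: 145276151/11151 ≈ 13028.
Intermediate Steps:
I = 590 (I = 126 + 464 = 590)
13030 + (h/I - 6380/18900) = 13030 + (-932/590 - 6380/18900) = 13030 + (-932*1/590 - 6380*1/18900) = 13030 + (-466/295 - 319/945) = 13030 - 21379/11151 = 145276151/11151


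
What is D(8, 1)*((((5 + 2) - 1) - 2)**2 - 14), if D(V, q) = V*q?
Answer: 16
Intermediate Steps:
D(8, 1)*((((5 + 2) - 1) - 2)**2 - 14) = (8*1)*((((5 + 2) - 1) - 2)**2 - 14) = 8*(((7 - 1) - 2)**2 - 14) = 8*((6 - 2)**2 - 14) = 8*(4**2 - 14) = 8*(16 - 14) = 8*2 = 16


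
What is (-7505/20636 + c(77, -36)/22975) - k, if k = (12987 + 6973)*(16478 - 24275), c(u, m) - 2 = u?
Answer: 73785174621454869/474112100 ≈ 1.5563e+8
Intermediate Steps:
c(u, m) = 2 + u
k = -155628120 (k = 19960*(-7797) = -155628120)
(-7505/20636 + c(77, -36)/22975) - k = (-7505/20636 + (2 + 77)/22975) - 1*(-155628120) = (-7505*1/20636 + 79*(1/22975)) + 155628120 = (-7505/20636 + 79/22975) + 155628120 = -170797131/474112100 + 155628120 = 73785174621454869/474112100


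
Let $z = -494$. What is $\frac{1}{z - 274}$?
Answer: $- \frac{1}{768} \approx -0.0013021$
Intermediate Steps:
$\frac{1}{z - 274} = \frac{1}{-494 - 274} = \frac{1}{-768} = - \frac{1}{768}$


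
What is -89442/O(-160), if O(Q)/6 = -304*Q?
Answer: -14907/48640 ≈ -0.30648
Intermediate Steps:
O(Q) = -1824*Q (O(Q) = 6*(-304*Q) = -1824*Q)
-89442/O(-160) = -89442/((-1824*(-160))) = -89442/291840 = -89442*1/291840 = -14907/48640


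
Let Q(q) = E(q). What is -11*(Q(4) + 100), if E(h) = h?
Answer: -1144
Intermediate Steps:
Q(q) = q
-11*(Q(4) + 100) = -11*(4 + 100) = -11*104 = -1144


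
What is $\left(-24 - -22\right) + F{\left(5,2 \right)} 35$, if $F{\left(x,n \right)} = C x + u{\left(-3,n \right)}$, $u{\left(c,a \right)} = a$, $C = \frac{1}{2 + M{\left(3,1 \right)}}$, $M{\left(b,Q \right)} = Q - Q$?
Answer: $\frac{311}{2} \approx 155.5$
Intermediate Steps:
$M{\left(b,Q \right)} = 0$
$C = \frac{1}{2}$ ($C = \frac{1}{2 + 0} = \frac{1}{2} \approx 0.5$)
$F{\left(x,n \right)} = n + \frac{x}{2}$ ($F{\left(x,n \right)} = \frac{x}{2} + n = n + \frac{x}{2}$)
$\left(-24 - -22\right) + F{\left(5,2 \right)} 35 = \left(-24 - -22\right) + \left(2 + \frac{1}{2} \cdot 5\right) 35 = \left(-24 + 22\right) + \left(2 + \frac{5}{2}\right) 35 = -2 + \frac{9}{2} \cdot 35 = -2 + \frac{315}{2} = \frac{311}{2}$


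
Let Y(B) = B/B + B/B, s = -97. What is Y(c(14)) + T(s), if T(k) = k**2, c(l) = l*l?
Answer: 9411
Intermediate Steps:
c(l) = l**2
Y(B) = 2 (Y(B) = 1 + 1 = 2)
Y(c(14)) + T(s) = 2 + (-97)**2 = 2 + 9409 = 9411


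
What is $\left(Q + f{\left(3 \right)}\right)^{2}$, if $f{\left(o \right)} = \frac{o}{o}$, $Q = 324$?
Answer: $105625$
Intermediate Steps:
$f{\left(o \right)} = 1$
$\left(Q + f{\left(3 \right)}\right)^{2} = \left(324 + 1\right)^{2} = 325^{2} = 105625$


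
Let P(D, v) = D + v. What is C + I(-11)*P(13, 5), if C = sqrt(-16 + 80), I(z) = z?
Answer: -190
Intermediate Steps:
C = 8 (C = sqrt(64) = 8)
C + I(-11)*P(13, 5) = 8 - 11*(13 + 5) = 8 - 11*18 = 8 - 198 = -190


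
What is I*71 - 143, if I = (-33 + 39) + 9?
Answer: 922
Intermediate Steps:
I = 15 (I = 6 + 9 = 15)
I*71 - 143 = 15*71 - 143 = 1065 - 143 = 922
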